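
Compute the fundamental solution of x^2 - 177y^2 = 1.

(x, y) = (62423, 4692)

First expand sqrt(177) as a continued fraction. With x_i = (sqrt(177) + m_i)/d_i and (m_0, d_0) = (0, 1): a_0 = floor(sqrt(177)) = 13, since 13^2 = 169 <= 177 < 196 = 14^2.
Iterate m_{i+1} = d_i*a_i - m_i, d_{i+1} = (177 - m_{i+1}^2)/d_i, a_{i+1} = floor((a_0 + m_{i+1})/d_{i+1}):
  m_1 = 1*13 - 0 = 13, d_1 = (177 - 13^2)/1 = 8/1 = 8, a_1 = floor((13 + 13)/8) = 3.
  m_2 = 8*3 - 13 = 11, d_2 = (177 - 11^2)/8 = 56/8 = 7, a_2 = floor((13 + 11)/7) = 3.
  m_3 = 7*3 - 11 = 10, d_3 = (177 - 10^2)/7 = 77/7 = 11, a_3 = floor((13 + 10)/11) = 2.
  m_4 = 11*2 - 10 = 12, d_4 = (177 - 12^2)/11 = 33/11 = 3, a_4 = floor((13 + 12)/3) = 8.
  m_5 = 3*8 - 12 = 12, d_5 = (177 - 12^2)/3 = 33/3 = 11, a_5 = floor((13 + 12)/11) = 2.
  m_6 = 11*2 - 12 = 10, d_6 = (177 - 10^2)/11 = 77/11 = 7, a_6 = floor((13 + 10)/7) = 3.
  m_7 = 7*3 - 10 = 11, d_7 = (177 - 11^2)/7 = 56/7 = 8, a_7 = floor((13 + 11)/8) = 3.
  m_8 = 8*3 - 11 = 13, d_8 = (177 - 13^2)/8 = 8/8 = 1, a_8 = floor((13 + 13)/1) = 26.
  m_9 = 1*26 - 13 = 13, d_9 = (177 - 13^2)/1 = 8/1 = 8: (m_9, d_9) = (m_1, d_1) = (13, 8), so from here the quotients repeat a_1, ..., a_8; the period length is 8.
So sqrt(177) = [13; (3, 3, 2, 8, 2, 3, 3, 26)] with period length k = 8.
k is even, so the fundamental solution of x^2 - 177y^2 = 1 is (p_{k-1}, q_{k-1}) = (p_7, q_7); compute convergents through index 7.
Convergents (p_i = a_i*p_{i-1} + p_{i-2}, q_i = a_i*q_{i-1} + q_{i-2} with p_{-2}=0, p_{-1}=1, q_{-2}=1, q_{-1}=0):
  i=0: a_0=13, p_0 = 13*1 + 0 = 13, q_0 = 13*0 + 1 = 1.
  i=1: a_1=3, p_1 = 3*13 + 1 = 40, q_1 = 3*1 + 0 = 3.
  i=2: a_2=3, p_2 = 3*40 + 13 = 133, q_2 = 3*3 + 1 = 10.
  i=3: a_3=2, p_3 = 2*133 + 40 = 306, q_3 = 2*10 + 3 = 23.
  i=4: a_4=8, p_4 = 8*306 + 133 = 2581, q_4 = 8*23 + 10 = 194.
  i=5: a_5=2, p_5 = 2*2581 + 306 = 5468, q_5 = 2*194 + 23 = 411.
  i=6: a_6=3, p_6 = 3*5468 + 2581 = 18985, q_6 = 3*411 + 194 = 1427.
  i=7: a_7=3, p_7 = 3*18985 + 5468 = 62423, q_7 = 3*1427 + 411 = 4692.
Check: 62423^2 - 177*4692^2 = 3896630929 - 3896630928 = 1, so (x, y) = (62423, 4692) solves the equation, and by the theorem it is the least positive solution.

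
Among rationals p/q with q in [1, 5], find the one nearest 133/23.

29/5

Expand x = 133/23 as a continued fraction with the Euclidean algorithm:
  133 = 5*23 + 18, so a_0 = 5.
  23 = 1*18 + 5, so a_1 = 1.
  18 = 3*5 + 3, so a_2 = 3.
  5 = 1*3 + 2, so a_3 = 1.
  3 = 1*2 + 1, so a_4 = 1.
  2 = 2*1 + 0, so a_5 = 2.
so x = [5; 1, 3, 1, 1, 2].
Convergents (p_i = a_i*p_{i-1} + p_{i-2}, q_i = a_i*q_{i-1} + q_{i-2} with p_{-2}=0, p_{-1}=1, q_{-2}=1, q_{-1}=0), until the denominator exceeds 5:
  i=0: a_0=5, p_0 = 5*1 + 0 = 5, q_0 = 5*0 + 1 = 1.
  i=1: a_1=1, p_1 = 1*5 + 1 = 6, q_1 = 1*1 + 0 = 1.
  i=2: a_2=3, p_2 = 3*6 + 5 = 23, q_2 = 3*1 + 1 = 4.
  i=3: a_3=1, p_3 = 1*23 + 6 = 29, q_3 = 1*4 + 1 = 5.
  i=4: a_4=1, p_4 = 1*29 + 23 = 52, q_4 = 1*5 + 4 = 9.
q_4 = 9 > 5, so the last convergent with denominator <= 5 is p_3/q_3 = 29/5.
The closest fraction with denominator <= 5 is either p_3/q_3 or the intermediate fraction (k*p_3 + p_2)/(k*q_3 + q_2) with the largest k >= 1 whose denominator stays <= 5; these approach x as k grows, and every other convergent or intermediate fraction in range is farther away.
Largest k: floor((5 - q_2)/q_3) = floor((5 - 4)/5) = 0.
Since k = 0, no intermediate fraction beyond p_3/q_3 has denominator <= 5, so the convergent 29/5 is the closest (its error is |133*5 - 29*23|/(23*5) = 2/115).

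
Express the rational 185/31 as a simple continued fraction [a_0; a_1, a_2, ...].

Run the Euclidean algorithm on 185 and 31; the successive quotients are the partial quotients a_0, a_1, ... (each step inverts the fractional part left over by the previous one):
  185 = 5*31 + 30, so a_0 = 5.
  31 = 1*30 + 1, so a_1 = 1.
  30 = 30*1 + 0, so a_2 = 30.
The remainder reaches 0 after 3 divisions, so the expansion has 3 partial quotients, read off in order.

[5; 1, 30]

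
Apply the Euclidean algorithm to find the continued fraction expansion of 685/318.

[2; 6, 2, 24]

Run the Euclidean algorithm on 685 and 318; the successive quotients are the partial quotients a_0, a_1, ... (each step inverts the fractional part left over by the previous one):
  685 = 2*318 + 49, so a_0 = 2.
  318 = 6*49 + 24, so a_1 = 6.
  49 = 2*24 + 1, so a_2 = 2.
  24 = 24*1 + 0, so a_3 = 24.
The remainder reaches 0 after 4 divisions, so the expansion has 4 partial quotients, read off in order.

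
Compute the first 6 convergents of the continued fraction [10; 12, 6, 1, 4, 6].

10/1, 121/12, 736/73, 857/85, 4164/413, 25841/2563

Using the convergent recurrence p_i = a_i*p_{i-1} + p_{i-2}, q_i = a_i*q_{i-1} + q_{i-2} with p_{-2}=0, p_{-1}=1, q_{-2}=1, q_{-1}=0:
  i=0: a_0=10, p_0 = 10*1 + 0 = 10, q_0 = 10*0 + 1 = 1.
  i=1: a_1=12, p_1 = 12*10 + 1 = 121, q_1 = 12*1 + 0 = 12.
  i=2: a_2=6, p_2 = 6*121 + 10 = 736, q_2 = 6*12 + 1 = 73.
  i=3: a_3=1, p_3 = 1*736 + 121 = 857, q_3 = 1*73 + 12 = 85.
  i=4: a_4=4, p_4 = 4*857 + 736 = 4164, q_4 = 4*85 + 73 = 413.
  i=5: a_5=6, p_5 = 6*4164 + 857 = 25841, q_5 = 6*413 + 85 = 2563.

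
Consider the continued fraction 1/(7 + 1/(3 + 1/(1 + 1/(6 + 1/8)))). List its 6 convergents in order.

Using the convergent recurrence p_i = a_i*p_{i-1} + p_{i-2}, q_i = a_i*q_{i-1} + q_{i-2} with p_{-2}=0, p_{-1}=1, q_{-2}=1, q_{-1}=0:
  i=0: a_0=0, p_0 = 0*1 + 0 = 0, q_0 = 0*0 + 1 = 1.
  i=1: a_1=7, p_1 = 7*0 + 1 = 1, q_1 = 7*1 + 0 = 7.
  i=2: a_2=3, p_2 = 3*1 + 0 = 3, q_2 = 3*7 + 1 = 22.
  i=3: a_3=1, p_3 = 1*3 + 1 = 4, q_3 = 1*22 + 7 = 29.
  i=4: a_4=6, p_4 = 6*4 + 3 = 27, q_4 = 6*29 + 22 = 196.
  i=5: a_5=8, p_5 = 8*27 + 4 = 220, q_5 = 8*196 + 29 = 1597.

0/1, 1/7, 3/22, 4/29, 27/196, 220/1597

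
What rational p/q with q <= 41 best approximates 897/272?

122/37

Expand x = 897/272 as a continued fraction with the Euclidean algorithm:
  897 = 3*272 + 81, so a_0 = 3.
  272 = 3*81 + 29, so a_1 = 3.
  81 = 2*29 + 23, so a_2 = 2.
  29 = 1*23 + 6, so a_3 = 1.
  23 = 3*6 + 5, so a_4 = 3.
  6 = 1*5 + 1, so a_5 = 1.
  5 = 5*1 + 0, so a_6 = 5.
so x = [3; 3, 2, 1, 3, 1, 5].
Convergents (p_i = a_i*p_{i-1} + p_{i-2}, q_i = a_i*q_{i-1} + q_{i-2} with p_{-2}=0, p_{-1}=1, q_{-2}=1, q_{-1}=0), until the denominator exceeds 41:
  i=0: a_0=3, p_0 = 3*1 + 0 = 3, q_0 = 3*0 + 1 = 1.
  i=1: a_1=3, p_1 = 3*3 + 1 = 10, q_1 = 3*1 + 0 = 3.
  i=2: a_2=2, p_2 = 2*10 + 3 = 23, q_2 = 2*3 + 1 = 7.
  i=3: a_3=1, p_3 = 1*23 + 10 = 33, q_3 = 1*7 + 3 = 10.
  i=4: a_4=3, p_4 = 3*33 + 23 = 122, q_4 = 3*10 + 7 = 37.
  i=5: a_5=1, p_5 = 1*122 + 33 = 155, q_5 = 1*37 + 10 = 47.
q_5 = 47 > 41, so the last convergent with denominator <= 41 is p_4/q_4 = 122/37.
The closest fraction with denominator <= 41 is either p_4/q_4 or the intermediate fraction (k*p_4 + p_3)/(k*q_4 + q_3) with the largest k >= 1 whose denominator stays <= 41; these approach x as k grows, and every other convergent or intermediate fraction in range is farther away.
Largest k: floor((41 - q_3)/q_4) = floor((41 - 10)/37) = 0.
Since k = 0, no intermediate fraction beyond p_4/q_4 has denominator <= 41, so the convergent 122/37 is the closest (its error is |897*37 - 122*272|/(272*37) = 5/10064).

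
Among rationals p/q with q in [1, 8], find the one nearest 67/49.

Expand x = 67/49 as a continued fraction with the Euclidean algorithm:
  67 = 1*49 + 18, so a_0 = 1.
  49 = 2*18 + 13, so a_1 = 2.
  18 = 1*13 + 5, so a_2 = 1.
  13 = 2*5 + 3, so a_3 = 2.
  5 = 1*3 + 2, so a_4 = 1.
  3 = 1*2 + 1, so a_5 = 1.
  2 = 2*1 + 0, so a_6 = 2.
so x = [1; 2, 1, 2, 1, 1, 2].
Convergents (p_i = a_i*p_{i-1} + p_{i-2}, q_i = a_i*q_{i-1} + q_{i-2} with p_{-2}=0, p_{-1}=1, q_{-2}=1, q_{-1}=0), until the denominator exceeds 8:
  i=0: a_0=1, p_0 = 1*1 + 0 = 1, q_0 = 1*0 + 1 = 1.
  i=1: a_1=2, p_1 = 2*1 + 1 = 3, q_1 = 2*1 + 0 = 2.
  i=2: a_2=1, p_2 = 1*3 + 1 = 4, q_2 = 1*2 + 1 = 3.
  i=3: a_3=2, p_3 = 2*4 + 3 = 11, q_3 = 2*3 + 2 = 8.
  i=4: a_4=1, p_4 = 1*11 + 4 = 15, q_4 = 1*8 + 3 = 11.
q_4 = 11 > 8, so the last convergent with denominator <= 8 is p_3/q_3 = 11/8.
The closest fraction with denominator <= 8 is either p_3/q_3 or the intermediate fraction (k*p_3 + p_2)/(k*q_3 + q_2) with the largest k >= 1 whose denominator stays <= 8; these approach x as k grows, and every other convergent or intermediate fraction in range is farther away.
Largest k: floor((8 - q_2)/q_3) = floor((8 - 3)/8) = 0.
Since k = 0, no intermediate fraction beyond p_3/q_3 has denominator <= 8, so the convergent 11/8 is the closest (its error is |67*8 - 11*49|/(49*8) = 3/392).

11/8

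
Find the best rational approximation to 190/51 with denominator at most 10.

26/7

Expand x = 190/51 as a continued fraction with the Euclidean algorithm:
  190 = 3*51 + 37, so a_0 = 3.
  51 = 1*37 + 14, so a_1 = 1.
  37 = 2*14 + 9, so a_2 = 2.
  14 = 1*9 + 5, so a_3 = 1.
  9 = 1*5 + 4, so a_4 = 1.
  5 = 1*4 + 1, so a_5 = 1.
  4 = 4*1 + 0, so a_6 = 4.
so x = [3; 1, 2, 1, 1, 1, 4].
Convergents (p_i = a_i*p_{i-1} + p_{i-2}, q_i = a_i*q_{i-1} + q_{i-2} with p_{-2}=0, p_{-1}=1, q_{-2}=1, q_{-1}=0), until the denominator exceeds 10:
  i=0: a_0=3, p_0 = 3*1 + 0 = 3, q_0 = 3*0 + 1 = 1.
  i=1: a_1=1, p_1 = 1*3 + 1 = 4, q_1 = 1*1 + 0 = 1.
  i=2: a_2=2, p_2 = 2*4 + 3 = 11, q_2 = 2*1 + 1 = 3.
  i=3: a_3=1, p_3 = 1*11 + 4 = 15, q_3 = 1*3 + 1 = 4.
  i=4: a_4=1, p_4 = 1*15 + 11 = 26, q_4 = 1*4 + 3 = 7.
  i=5: a_5=1, p_5 = 1*26 + 15 = 41, q_5 = 1*7 + 4 = 11.
q_5 = 11 > 10, so the last convergent with denominator <= 10 is p_4/q_4 = 26/7.
The closest fraction with denominator <= 10 is either p_4/q_4 or the intermediate fraction (k*p_4 + p_3)/(k*q_4 + q_3) with the largest k >= 1 whose denominator stays <= 10; these approach x as k grows, and every other convergent or intermediate fraction in range is farther away.
Largest k: floor((10 - q_3)/q_4) = floor((10 - 4)/7) = 0.
Since k = 0, no intermediate fraction beyond p_4/q_4 has denominator <= 10, so the convergent 26/7 is the closest (its error is |190*7 - 26*51|/(51*7) = 4/357).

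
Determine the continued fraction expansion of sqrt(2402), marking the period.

[49; (98)]

Write x_i = (sqrt(2402) + m_i)/d_i with (m_0, d_0) = (0, 1). a_0 = floor(sqrt(2402)) = 49, since 49^2 = 2401 <= 2402 < 2500 = 50^2.
Iterate m_{i+1} = d_i*a_i - m_i, d_{i+1} = (2402 - m_{i+1}^2)/d_i, a_{i+1} = floor((a_0 + m_{i+1})/d_{i+1}):
  m_1 = 1*49 - 0 = 49, d_1 = (2402 - 49^2)/1 = 1/1 = 1, a_1 = floor((49 + 49)/1) = 98.
  m_2 = 1*98 - 49 = 49, d_2 = (2402 - 49^2)/1 = 1/1 = 1: (m_2, d_2) = (m_1, d_1) = (49, 1), so from here the quotient a_1 repeats; the period length is 1.
Hence the expansion of sqrt(2402) is a_0 = 49 followed by the repeating block 98 (period 1).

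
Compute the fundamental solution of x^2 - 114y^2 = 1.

(x, y) = (1025, 96)

First expand sqrt(114) as a continued fraction. With x_i = (sqrt(114) + m_i)/d_i and (m_0, d_0) = (0, 1): a_0 = floor(sqrt(114)) = 10, since 10^2 = 100 <= 114 < 121 = 11^2.
Iterate m_{i+1} = d_i*a_i - m_i, d_{i+1} = (114 - m_{i+1}^2)/d_i, a_{i+1} = floor((a_0 + m_{i+1})/d_{i+1}):
  m_1 = 1*10 - 0 = 10, d_1 = (114 - 10^2)/1 = 14/1 = 14, a_1 = floor((10 + 10)/14) = 1.
  m_2 = 14*1 - 10 = 4, d_2 = (114 - 4^2)/14 = 98/14 = 7, a_2 = floor((10 + 4)/7) = 2.
  m_3 = 7*2 - 4 = 10, d_3 = (114 - 10^2)/7 = 14/7 = 2, a_3 = floor((10 + 10)/2) = 10.
  m_4 = 2*10 - 10 = 10, d_4 = (114 - 10^2)/2 = 14/2 = 7, a_4 = floor((10 + 10)/7) = 2.
  m_5 = 7*2 - 10 = 4, d_5 = (114 - 4^2)/7 = 98/7 = 14, a_5 = floor((10 + 4)/14) = 1.
  m_6 = 14*1 - 4 = 10, d_6 = (114 - 10^2)/14 = 14/14 = 1, a_6 = floor((10 + 10)/1) = 20.
  m_7 = 1*20 - 10 = 10, d_7 = (114 - 10^2)/1 = 14/1 = 14: (m_7, d_7) = (m_1, d_1) = (10, 14), so from here the quotients repeat a_1, ..., a_6; the period length is 6.
So sqrt(114) = [10; (1, 2, 10, 2, 1, 20)] with period length k = 6.
k is even, so the fundamental solution of x^2 - 114y^2 = 1 is (p_{k-1}, q_{k-1}) = (p_5, q_5); compute convergents through index 5.
Convergents (p_i = a_i*p_{i-1} + p_{i-2}, q_i = a_i*q_{i-1} + q_{i-2} with p_{-2}=0, p_{-1}=1, q_{-2}=1, q_{-1}=0):
  i=0: a_0=10, p_0 = 10*1 + 0 = 10, q_0 = 10*0 + 1 = 1.
  i=1: a_1=1, p_1 = 1*10 + 1 = 11, q_1 = 1*1 + 0 = 1.
  i=2: a_2=2, p_2 = 2*11 + 10 = 32, q_2 = 2*1 + 1 = 3.
  i=3: a_3=10, p_3 = 10*32 + 11 = 331, q_3 = 10*3 + 1 = 31.
  i=4: a_4=2, p_4 = 2*331 + 32 = 694, q_4 = 2*31 + 3 = 65.
  i=5: a_5=1, p_5 = 1*694 + 331 = 1025, q_5 = 1*65 + 31 = 96.
Check: 1025^2 - 114*96^2 = 1050625 - 1050624 = 1, so (x, y) = (1025, 96) solves the equation, and by the theorem it is the least positive solution.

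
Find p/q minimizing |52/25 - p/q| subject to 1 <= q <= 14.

27/13

Expand x = 52/25 as a continued fraction with the Euclidean algorithm:
  52 = 2*25 + 2, so a_0 = 2.
  25 = 12*2 + 1, so a_1 = 12.
  2 = 2*1 + 0, so a_2 = 2.
so x = [2; 12, 2].
Convergents (p_i = a_i*p_{i-1} + p_{i-2}, q_i = a_i*q_{i-1} + q_{i-2} with p_{-2}=0, p_{-1}=1, q_{-2}=1, q_{-1}=0), until the denominator exceeds 14:
  i=0: a_0=2, p_0 = 2*1 + 0 = 2, q_0 = 2*0 + 1 = 1.
  i=1: a_1=12, p_1 = 12*2 + 1 = 25, q_1 = 12*1 + 0 = 12.
  i=2: a_2=2, p_2 = 2*25 + 2 = 52, q_2 = 2*12 + 1 = 25.
q_2 = 25 > 14, so the last convergent with denominator <= 14 is p_1/q_1 = 25/12.
The closest fraction with denominator <= 14 is either p_1/q_1 or the intermediate fraction (k*p_1 + p_0)/(k*q_1 + q_0) with the largest k >= 1 whose denominator stays <= 14; these approach x as k grows, and every other convergent or intermediate fraction in range is farther away.
Largest k: floor((14 - q_0)/q_1) = floor((14 - 1)/12) = 1.
That gives (1*25 + 2)/(1*12 + 1) = 27/13.
Compare the errors: |x - 25/12| = |52*12 - 25*25|/(25*12) = 1/300, and |x - 27/13| = |52*13 - 27*25|/(25*13) = 1/325.
Cross-multiplying, 1*300 = 300 < 325 = 1*325, so 1/325 is smaller: the intermediate fraction 27/13 is closer to x than 25/12.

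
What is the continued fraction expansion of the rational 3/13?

[0; 4, 3]

Run the Euclidean algorithm on 3 and 13; the successive quotients are the partial quotients a_0, a_1, ... (each step inverts the fractional part left over by the previous one):
  3 = 0*13 + 3, so a_0 = 0.
  13 = 4*3 + 1, so a_1 = 4.
  3 = 3*1 + 0, so a_2 = 3.
The remainder reaches 0 after 3 divisions, so the expansion has 3 partial quotients, read off in order.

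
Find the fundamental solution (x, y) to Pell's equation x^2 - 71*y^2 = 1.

First expand sqrt(71) as a continued fraction. With x_i = (sqrt(71) + m_i)/d_i and (m_0, d_0) = (0, 1): a_0 = floor(sqrt(71)) = 8, since 8^2 = 64 <= 71 < 81 = 9^2.
Iterate m_{i+1} = d_i*a_i - m_i, d_{i+1} = (71 - m_{i+1}^2)/d_i, a_{i+1} = floor((a_0 + m_{i+1})/d_{i+1}):
  m_1 = 1*8 - 0 = 8, d_1 = (71 - 8^2)/1 = 7/1 = 7, a_1 = floor((8 + 8)/7) = 2.
  m_2 = 7*2 - 8 = 6, d_2 = (71 - 6^2)/7 = 35/7 = 5, a_2 = floor((8 + 6)/5) = 2.
  m_3 = 5*2 - 6 = 4, d_3 = (71 - 4^2)/5 = 55/5 = 11, a_3 = floor((8 + 4)/11) = 1.
  m_4 = 11*1 - 4 = 7, d_4 = (71 - 7^2)/11 = 22/11 = 2, a_4 = floor((8 + 7)/2) = 7.
  m_5 = 2*7 - 7 = 7, d_5 = (71 - 7^2)/2 = 22/2 = 11, a_5 = floor((8 + 7)/11) = 1.
  m_6 = 11*1 - 7 = 4, d_6 = (71 - 4^2)/11 = 55/11 = 5, a_6 = floor((8 + 4)/5) = 2.
  m_7 = 5*2 - 4 = 6, d_7 = (71 - 6^2)/5 = 35/5 = 7, a_7 = floor((8 + 6)/7) = 2.
  m_8 = 7*2 - 6 = 8, d_8 = (71 - 8^2)/7 = 7/7 = 1, a_8 = floor((8 + 8)/1) = 16.
  m_9 = 1*16 - 8 = 8, d_9 = (71 - 8^2)/1 = 7/1 = 7: (m_9, d_9) = (m_1, d_1) = (8, 7), so from here the quotients repeat a_1, ..., a_8; the period length is 8.
So sqrt(71) = [8; (2, 2, 1, 7, 1, 2, 2, 16)] with period length k = 8.
k is even, so the fundamental solution of x^2 - 71y^2 = 1 is (p_{k-1}, q_{k-1}) = (p_7, q_7); compute convergents through index 7.
Convergents (p_i = a_i*p_{i-1} + p_{i-2}, q_i = a_i*q_{i-1} + q_{i-2} with p_{-2}=0, p_{-1}=1, q_{-2}=1, q_{-1}=0):
  i=0: a_0=8, p_0 = 8*1 + 0 = 8, q_0 = 8*0 + 1 = 1.
  i=1: a_1=2, p_1 = 2*8 + 1 = 17, q_1 = 2*1 + 0 = 2.
  i=2: a_2=2, p_2 = 2*17 + 8 = 42, q_2 = 2*2 + 1 = 5.
  i=3: a_3=1, p_3 = 1*42 + 17 = 59, q_3 = 1*5 + 2 = 7.
  i=4: a_4=7, p_4 = 7*59 + 42 = 455, q_4 = 7*7 + 5 = 54.
  i=5: a_5=1, p_5 = 1*455 + 59 = 514, q_5 = 1*54 + 7 = 61.
  i=6: a_6=2, p_6 = 2*514 + 455 = 1483, q_6 = 2*61 + 54 = 176.
  i=7: a_7=2, p_7 = 2*1483 + 514 = 3480, q_7 = 2*176 + 61 = 413.
Check: 3480^2 - 71*413^2 = 12110400 - 12110399 = 1, so (x, y) = (3480, 413) solves the equation, and by the theorem it is the least positive solution.

(x, y) = (3480, 413)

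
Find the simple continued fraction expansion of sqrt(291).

Write x_i = (sqrt(291) + m_i)/d_i with (m_0, d_0) = (0, 1). a_0 = floor(sqrt(291)) = 17, since 17^2 = 289 <= 291 < 324 = 18^2.
Iterate m_{i+1} = d_i*a_i - m_i, d_{i+1} = (291 - m_{i+1}^2)/d_i, a_{i+1} = floor((a_0 + m_{i+1})/d_{i+1}):
  m_1 = 1*17 - 0 = 17, d_1 = (291 - 17^2)/1 = 2/1 = 2, a_1 = floor((17 + 17)/2) = 17.
  m_2 = 2*17 - 17 = 17, d_2 = (291 - 17^2)/2 = 2/2 = 1, a_2 = floor((17 + 17)/1) = 34.
  m_3 = 1*34 - 17 = 17, d_3 = (291 - 17^2)/1 = 2/1 = 2: (m_3, d_3) = (m_1, d_1) = (17, 2), so from here the quotients repeat a_1, a_2; the period length is 2.
Hence the expansion of sqrt(291) is a_0 = 17 followed by the repeating block 17, 34 (period 2).

[17; (17, 34)]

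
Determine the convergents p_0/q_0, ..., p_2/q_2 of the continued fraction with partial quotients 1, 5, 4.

Using the convergent recurrence p_i = a_i*p_{i-1} + p_{i-2}, q_i = a_i*q_{i-1} + q_{i-2} with p_{-2}=0, p_{-1}=1, q_{-2}=1, q_{-1}=0:
  i=0: a_0=1, p_0 = 1*1 + 0 = 1, q_0 = 1*0 + 1 = 1.
  i=1: a_1=5, p_1 = 5*1 + 1 = 6, q_1 = 5*1 + 0 = 5.
  i=2: a_2=4, p_2 = 4*6 + 1 = 25, q_2 = 4*5 + 1 = 21.

1/1, 6/5, 25/21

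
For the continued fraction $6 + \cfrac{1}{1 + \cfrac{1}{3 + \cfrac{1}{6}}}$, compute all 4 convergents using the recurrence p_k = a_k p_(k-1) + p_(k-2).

6/1, 7/1, 27/4, 169/25

Using the convergent recurrence p_i = a_i*p_{i-1} + p_{i-2}, q_i = a_i*q_{i-1} + q_{i-2} with p_{-2}=0, p_{-1}=1, q_{-2}=1, q_{-1}=0:
  i=0: a_0=6, p_0 = 6*1 + 0 = 6, q_0 = 6*0 + 1 = 1.
  i=1: a_1=1, p_1 = 1*6 + 1 = 7, q_1 = 1*1 + 0 = 1.
  i=2: a_2=3, p_2 = 3*7 + 6 = 27, q_2 = 3*1 + 1 = 4.
  i=3: a_3=6, p_3 = 6*27 + 7 = 169, q_3 = 6*4 + 1 = 25.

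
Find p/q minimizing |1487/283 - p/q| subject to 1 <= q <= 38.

Expand x = 1487/283 as a continued fraction with the Euclidean algorithm:
  1487 = 5*283 + 72, so a_0 = 5.
  283 = 3*72 + 67, so a_1 = 3.
  72 = 1*67 + 5, so a_2 = 1.
  67 = 13*5 + 2, so a_3 = 13.
  5 = 2*2 + 1, so a_4 = 2.
  2 = 2*1 + 0, so a_5 = 2.
so x = [5; 3, 1, 13, 2, 2].
Convergents (p_i = a_i*p_{i-1} + p_{i-2}, q_i = a_i*q_{i-1} + q_{i-2} with p_{-2}=0, p_{-1}=1, q_{-2}=1, q_{-1}=0), until the denominator exceeds 38:
  i=0: a_0=5, p_0 = 5*1 + 0 = 5, q_0 = 5*0 + 1 = 1.
  i=1: a_1=3, p_1 = 3*5 + 1 = 16, q_1 = 3*1 + 0 = 3.
  i=2: a_2=1, p_2 = 1*16 + 5 = 21, q_2 = 1*3 + 1 = 4.
  i=3: a_3=13, p_3 = 13*21 + 16 = 289, q_3 = 13*4 + 3 = 55.
q_3 = 55 > 38, so the last convergent with denominator <= 38 is p_2/q_2 = 21/4.
The closest fraction with denominator <= 38 is either p_2/q_2 or the intermediate fraction (k*p_2 + p_1)/(k*q_2 + q_1) with the largest k >= 1 whose denominator stays <= 38; these approach x as k grows, and every other convergent or intermediate fraction in range is farther away.
Largest k: floor((38 - q_1)/q_2) = floor((38 - 3)/4) = 8.
That gives (8*21 + 16)/(8*4 + 3) = 184/35.
Compare the errors: |x - 21/4| = |1487*4 - 21*283|/(283*4) = 5/1132, and |x - 184/35| = |1487*35 - 184*283|/(283*35) = 27/9905.
Cross-multiplying, 27*1132 = 30564 < 49525 = 5*9905, so 27/9905 is smaller: the intermediate fraction 184/35 is closer to x than 21/4.

184/35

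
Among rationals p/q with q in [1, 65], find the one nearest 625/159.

Expand x = 625/159 as a continued fraction with the Euclidean algorithm:
  625 = 3*159 + 148, so a_0 = 3.
  159 = 1*148 + 11, so a_1 = 1.
  148 = 13*11 + 5, so a_2 = 13.
  11 = 2*5 + 1, so a_3 = 2.
  5 = 5*1 + 0, so a_4 = 5.
so x = [3; 1, 13, 2, 5].
Convergents (p_i = a_i*p_{i-1} + p_{i-2}, q_i = a_i*q_{i-1} + q_{i-2} with p_{-2}=0, p_{-1}=1, q_{-2}=1, q_{-1}=0), until the denominator exceeds 65:
  i=0: a_0=3, p_0 = 3*1 + 0 = 3, q_0 = 3*0 + 1 = 1.
  i=1: a_1=1, p_1 = 1*3 + 1 = 4, q_1 = 1*1 + 0 = 1.
  i=2: a_2=13, p_2 = 13*4 + 3 = 55, q_2 = 13*1 + 1 = 14.
  i=3: a_3=2, p_3 = 2*55 + 4 = 114, q_3 = 2*14 + 1 = 29.
  i=4: a_4=5, p_4 = 5*114 + 55 = 625, q_4 = 5*29 + 14 = 159.
q_4 = 159 > 65, so the last convergent with denominator <= 65 is p_3/q_3 = 114/29.
The closest fraction with denominator <= 65 is either p_3/q_3 or the intermediate fraction (k*p_3 + p_2)/(k*q_3 + q_2) with the largest k >= 1 whose denominator stays <= 65; these approach x as k grows, and every other convergent or intermediate fraction in range is farther away.
Largest k: floor((65 - q_2)/q_3) = floor((65 - 14)/29) = 1.
That gives (1*114 + 55)/(1*29 + 14) = 169/43.
Compare the errors: |x - 114/29| = |625*29 - 114*159|/(159*29) = 1/4611, and |x - 169/43| = |625*43 - 169*159|/(159*43) = 4/6837.
Cross-multiplying, 1*6837 = 6837 < 18444 = 4*4611, so 1/4611 is smaller: the convergent 114/29 is closer to x than 169/43.

114/29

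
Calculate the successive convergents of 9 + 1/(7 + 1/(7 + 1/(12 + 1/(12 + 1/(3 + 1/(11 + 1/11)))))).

9/1, 64/7, 457/50, 5548/607, 67033/7334, 206647/22609, 2340150/256033, 25948297/2838972

Using the convergent recurrence p_i = a_i*p_{i-1} + p_{i-2}, q_i = a_i*q_{i-1} + q_{i-2} with p_{-2}=0, p_{-1}=1, q_{-2}=1, q_{-1}=0:
  i=0: a_0=9, p_0 = 9*1 + 0 = 9, q_0 = 9*0 + 1 = 1.
  i=1: a_1=7, p_1 = 7*9 + 1 = 64, q_1 = 7*1 + 0 = 7.
  i=2: a_2=7, p_2 = 7*64 + 9 = 457, q_2 = 7*7 + 1 = 50.
  i=3: a_3=12, p_3 = 12*457 + 64 = 5548, q_3 = 12*50 + 7 = 607.
  i=4: a_4=12, p_4 = 12*5548 + 457 = 67033, q_4 = 12*607 + 50 = 7334.
  i=5: a_5=3, p_5 = 3*67033 + 5548 = 206647, q_5 = 3*7334 + 607 = 22609.
  i=6: a_6=11, p_6 = 11*206647 + 67033 = 2340150, q_6 = 11*22609 + 7334 = 256033.
  i=7: a_7=11, p_7 = 11*2340150 + 206647 = 25948297, q_7 = 11*256033 + 22609 = 2838972.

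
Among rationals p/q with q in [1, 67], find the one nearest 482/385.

Expand x = 482/385 as a continued fraction with the Euclidean algorithm:
  482 = 1*385 + 97, so a_0 = 1.
  385 = 3*97 + 94, so a_1 = 3.
  97 = 1*94 + 3, so a_2 = 1.
  94 = 31*3 + 1, so a_3 = 31.
  3 = 3*1 + 0, so a_4 = 3.
so x = [1; 3, 1, 31, 3].
Convergents (p_i = a_i*p_{i-1} + p_{i-2}, q_i = a_i*q_{i-1} + q_{i-2} with p_{-2}=0, p_{-1}=1, q_{-2}=1, q_{-1}=0), until the denominator exceeds 67:
  i=0: a_0=1, p_0 = 1*1 + 0 = 1, q_0 = 1*0 + 1 = 1.
  i=1: a_1=3, p_1 = 3*1 + 1 = 4, q_1 = 3*1 + 0 = 3.
  i=2: a_2=1, p_2 = 1*4 + 1 = 5, q_2 = 1*3 + 1 = 4.
  i=3: a_3=31, p_3 = 31*5 + 4 = 159, q_3 = 31*4 + 3 = 127.
q_3 = 127 > 67, so the last convergent with denominator <= 67 is p_2/q_2 = 5/4.
The closest fraction with denominator <= 67 is either p_2/q_2 or the intermediate fraction (k*p_2 + p_1)/(k*q_2 + q_1) with the largest k >= 1 whose denominator stays <= 67; these approach x as k grows, and every other convergent or intermediate fraction in range is farther away.
Largest k: floor((67 - q_1)/q_2) = floor((67 - 3)/4) = 16.
That gives (16*5 + 4)/(16*4 + 3) = 84/67.
Compare the errors: |x - 5/4| = |482*4 - 5*385|/(385*4) = 3/1540, and |x - 84/67| = |482*67 - 84*385|/(385*67) = 46/25795.
Cross-multiplying, 46*1540 = 70840 < 77385 = 3*25795, so 46/25795 is smaller: the intermediate fraction 84/67 is closer to x than 5/4.

84/67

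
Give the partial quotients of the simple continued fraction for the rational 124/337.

Run the Euclidean algorithm on 124 and 337; the successive quotients are the partial quotients a_0, a_1, ... (each step inverts the fractional part left over by the previous one):
  124 = 0*337 + 124, so a_0 = 0.
  337 = 2*124 + 89, so a_1 = 2.
  124 = 1*89 + 35, so a_2 = 1.
  89 = 2*35 + 19, so a_3 = 2.
  35 = 1*19 + 16, so a_4 = 1.
  19 = 1*16 + 3, so a_5 = 1.
  16 = 5*3 + 1, so a_6 = 5.
  3 = 3*1 + 0, so a_7 = 3.
The remainder reaches 0 after 8 divisions, so the expansion has 8 partial quotients, read off in order.

[0; 2, 1, 2, 1, 1, 5, 3]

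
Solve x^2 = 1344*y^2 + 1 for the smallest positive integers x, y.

(x, y) = (6049, 165)

First expand sqrt(1344) as a continued fraction. With x_i = (sqrt(1344) + m_i)/d_i and (m_0, d_0) = (0, 1): a_0 = floor(sqrt(1344)) = 36, since 36^2 = 1296 <= 1344 < 1369 = 37^2.
Iterate m_{i+1} = d_i*a_i - m_i, d_{i+1} = (1344 - m_{i+1}^2)/d_i, a_{i+1} = floor((a_0 + m_{i+1})/d_{i+1}):
  m_1 = 1*36 - 0 = 36, d_1 = (1344 - 36^2)/1 = 48/1 = 48, a_1 = floor((36 + 36)/48) = 1.
  m_2 = 48*1 - 36 = 12, d_2 = (1344 - 12^2)/48 = 1200/48 = 25, a_2 = floor((36 + 12)/25) = 1.
  m_3 = 25*1 - 12 = 13, d_3 = (1344 - 13^2)/25 = 1175/25 = 47, a_3 = floor((36 + 13)/47) = 1.
  m_4 = 47*1 - 13 = 34, d_4 = (1344 - 34^2)/47 = 188/47 = 4, a_4 = floor((36 + 34)/4) = 17.
  m_5 = 4*17 - 34 = 34, d_5 = (1344 - 34^2)/4 = 188/4 = 47, a_5 = floor((36 + 34)/47) = 1.
  m_6 = 47*1 - 34 = 13, d_6 = (1344 - 13^2)/47 = 1175/47 = 25, a_6 = floor((36 + 13)/25) = 1.
  m_7 = 25*1 - 13 = 12, d_7 = (1344 - 12^2)/25 = 1200/25 = 48, a_7 = floor((36 + 12)/48) = 1.
  m_8 = 48*1 - 12 = 36, d_8 = (1344 - 36^2)/48 = 48/48 = 1, a_8 = floor((36 + 36)/1) = 72.
  m_9 = 1*72 - 36 = 36, d_9 = (1344 - 36^2)/1 = 48/1 = 48: (m_9, d_9) = (m_1, d_1) = (36, 48), so from here the quotients repeat a_1, ..., a_8; the period length is 8.
So sqrt(1344) = [36; (1, 1, 1, 17, 1, 1, 1, 72)] with period length k = 8.
k is even, so the fundamental solution of x^2 - 1344y^2 = 1 is (p_{k-1}, q_{k-1}) = (p_7, q_7); compute convergents through index 7.
Convergents (p_i = a_i*p_{i-1} + p_{i-2}, q_i = a_i*q_{i-1} + q_{i-2} with p_{-2}=0, p_{-1}=1, q_{-2}=1, q_{-1}=0):
  i=0: a_0=36, p_0 = 36*1 + 0 = 36, q_0 = 36*0 + 1 = 1.
  i=1: a_1=1, p_1 = 1*36 + 1 = 37, q_1 = 1*1 + 0 = 1.
  i=2: a_2=1, p_2 = 1*37 + 36 = 73, q_2 = 1*1 + 1 = 2.
  i=3: a_3=1, p_3 = 1*73 + 37 = 110, q_3 = 1*2 + 1 = 3.
  i=4: a_4=17, p_4 = 17*110 + 73 = 1943, q_4 = 17*3 + 2 = 53.
  i=5: a_5=1, p_5 = 1*1943 + 110 = 2053, q_5 = 1*53 + 3 = 56.
  i=6: a_6=1, p_6 = 1*2053 + 1943 = 3996, q_6 = 1*56 + 53 = 109.
  i=7: a_7=1, p_7 = 1*3996 + 2053 = 6049, q_7 = 1*109 + 56 = 165.
Check: 6049^2 - 1344*165^2 = 36590401 - 36590400 = 1, so (x, y) = (6049, 165) solves the equation, and by the theorem it is the least positive solution.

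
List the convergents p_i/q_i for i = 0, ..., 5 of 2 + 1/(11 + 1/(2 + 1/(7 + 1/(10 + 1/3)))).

Using the convergent recurrence p_i = a_i*p_{i-1} + p_{i-2}, q_i = a_i*q_{i-1} + q_{i-2} with p_{-2}=0, p_{-1}=1, q_{-2}=1, q_{-1}=0:
  i=0: a_0=2, p_0 = 2*1 + 0 = 2, q_0 = 2*0 + 1 = 1.
  i=1: a_1=11, p_1 = 11*2 + 1 = 23, q_1 = 11*1 + 0 = 11.
  i=2: a_2=2, p_2 = 2*23 + 2 = 48, q_2 = 2*11 + 1 = 23.
  i=3: a_3=7, p_3 = 7*48 + 23 = 359, q_3 = 7*23 + 11 = 172.
  i=4: a_4=10, p_4 = 10*359 + 48 = 3638, q_4 = 10*172 + 23 = 1743.
  i=5: a_5=3, p_5 = 3*3638 + 359 = 11273, q_5 = 3*1743 + 172 = 5401.

2/1, 23/11, 48/23, 359/172, 3638/1743, 11273/5401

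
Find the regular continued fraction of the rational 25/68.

[0; 2, 1, 2, 1, 1, 3]

Run the Euclidean algorithm on 25 and 68; the successive quotients are the partial quotients a_0, a_1, ... (each step inverts the fractional part left over by the previous one):
  25 = 0*68 + 25, so a_0 = 0.
  68 = 2*25 + 18, so a_1 = 2.
  25 = 1*18 + 7, so a_2 = 1.
  18 = 2*7 + 4, so a_3 = 2.
  7 = 1*4 + 3, so a_4 = 1.
  4 = 1*3 + 1, so a_5 = 1.
  3 = 3*1 + 0, so a_6 = 3.
The remainder reaches 0 after 7 divisions, so the expansion has 7 partial quotients, read off in order.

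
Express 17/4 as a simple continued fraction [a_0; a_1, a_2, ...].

[4; 4]

Run the Euclidean algorithm on 17 and 4; the successive quotients are the partial quotients a_0, a_1, ... (each step inverts the fractional part left over by the previous one):
  17 = 4*4 + 1, so a_0 = 4.
  4 = 4*1 + 0, so a_1 = 4.
The remainder reaches 0 after 2 divisions, so the expansion has 2 partial quotients, read off in order.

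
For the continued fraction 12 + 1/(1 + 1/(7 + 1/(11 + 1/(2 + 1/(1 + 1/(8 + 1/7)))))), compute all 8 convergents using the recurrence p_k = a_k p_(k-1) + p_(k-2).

Using the convergent recurrence p_i = a_i*p_{i-1} + p_{i-2}, q_i = a_i*q_{i-1} + q_{i-2} with p_{-2}=0, p_{-1}=1, q_{-2}=1, q_{-1}=0:
  i=0: a_0=12, p_0 = 12*1 + 0 = 12, q_0 = 12*0 + 1 = 1.
  i=1: a_1=1, p_1 = 1*12 + 1 = 13, q_1 = 1*1 + 0 = 1.
  i=2: a_2=7, p_2 = 7*13 + 12 = 103, q_2 = 7*1 + 1 = 8.
  i=3: a_3=11, p_3 = 11*103 + 13 = 1146, q_3 = 11*8 + 1 = 89.
  i=4: a_4=2, p_4 = 2*1146 + 103 = 2395, q_4 = 2*89 + 8 = 186.
  i=5: a_5=1, p_5 = 1*2395 + 1146 = 3541, q_5 = 1*186 + 89 = 275.
  i=6: a_6=8, p_6 = 8*3541 + 2395 = 30723, q_6 = 8*275 + 186 = 2386.
  i=7: a_7=7, p_7 = 7*30723 + 3541 = 218602, q_7 = 7*2386 + 275 = 16977.

12/1, 13/1, 103/8, 1146/89, 2395/186, 3541/275, 30723/2386, 218602/16977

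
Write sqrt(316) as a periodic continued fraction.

[17; (1, 3, 2, 8, 2, 3, 1, 34)]

Write x_i = (sqrt(316) + m_i)/d_i with (m_0, d_0) = (0, 1). a_0 = floor(sqrt(316)) = 17, since 17^2 = 289 <= 316 < 324 = 18^2.
Iterate m_{i+1} = d_i*a_i - m_i, d_{i+1} = (316 - m_{i+1}^2)/d_i, a_{i+1} = floor((a_0 + m_{i+1})/d_{i+1}):
  m_1 = 1*17 - 0 = 17, d_1 = (316 - 17^2)/1 = 27/1 = 27, a_1 = floor((17 + 17)/27) = 1.
  m_2 = 27*1 - 17 = 10, d_2 = (316 - 10^2)/27 = 216/27 = 8, a_2 = floor((17 + 10)/8) = 3.
  m_3 = 8*3 - 10 = 14, d_3 = (316 - 14^2)/8 = 120/8 = 15, a_3 = floor((17 + 14)/15) = 2.
  m_4 = 15*2 - 14 = 16, d_4 = (316 - 16^2)/15 = 60/15 = 4, a_4 = floor((17 + 16)/4) = 8.
  m_5 = 4*8 - 16 = 16, d_5 = (316 - 16^2)/4 = 60/4 = 15, a_5 = floor((17 + 16)/15) = 2.
  m_6 = 15*2 - 16 = 14, d_6 = (316 - 14^2)/15 = 120/15 = 8, a_6 = floor((17 + 14)/8) = 3.
  m_7 = 8*3 - 14 = 10, d_7 = (316 - 10^2)/8 = 216/8 = 27, a_7 = floor((17 + 10)/27) = 1.
  m_8 = 27*1 - 10 = 17, d_8 = (316 - 17^2)/27 = 27/27 = 1, a_8 = floor((17 + 17)/1) = 34.
  m_9 = 1*34 - 17 = 17, d_9 = (316 - 17^2)/1 = 27/1 = 27: (m_9, d_9) = (m_1, d_1) = (17, 27), so from here the quotients repeat a_1, ..., a_8; the period length is 8.
Hence the expansion of sqrt(316) is a_0 = 17 followed by the repeating block 1, 3, 2, 8, 2, 3, 1, 34 (period 8).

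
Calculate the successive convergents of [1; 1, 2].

Using the convergent recurrence p_i = a_i*p_{i-1} + p_{i-2}, q_i = a_i*q_{i-1} + q_{i-2} with p_{-2}=0, p_{-1}=1, q_{-2}=1, q_{-1}=0:
  i=0: a_0=1, p_0 = 1*1 + 0 = 1, q_0 = 1*0 + 1 = 1.
  i=1: a_1=1, p_1 = 1*1 + 1 = 2, q_1 = 1*1 + 0 = 1.
  i=2: a_2=2, p_2 = 2*2 + 1 = 5, q_2 = 2*1 + 1 = 3.

1/1, 2/1, 5/3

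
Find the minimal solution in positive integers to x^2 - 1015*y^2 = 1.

(x, y) = (352871, 11076)

First expand sqrt(1015) as a continued fraction. With x_i = (sqrt(1015) + m_i)/d_i and (m_0, d_0) = (0, 1): a_0 = floor(sqrt(1015)) = 31, since 31^2 = 961 <= 1015 < 1024 = 32^2.
Iterate m_{i+1} = d_i*a_i - m_i, d_{i+1} = (1015 - m_{i+1}^2)/d_i, a_{i+1} = floor((a_0 + m_{i+1})/d_{i+1}):
  m_1 = 1*31 - 0 = 31, d_1 = (1015 - 31^2)/1 = 54/1 = 54, a_1 = floor((31 + 31)/54) = 1.
  m_2 = 54*1 - 31 = 23, d_2 = (1015 - 23^2)/54 = 486/54 = 9, a_2 = floor((31 + 23)/9) = 6.
  m_3 = 9*6 - 23 = 31, d_3 = (1015 - 31^2)/9 = 54/9 = 6, a_3 = floor((31 + 31)/6) = 10.
  m_4 = 6*10 - 31 = 29, d_4 = (1015 - 29^2)/6 = 174/6 = 29, a_4 = floor((31 + 29)/29) = 2.
  m_5 = 29*2 - 29 = 29, d_5 = (1015 - 29^2)/29 = 174/29 = 6, a_5 = floor((31 + 29)/6) = 10.
  m_6 = 6*10 - 29 = 31, d_6 = (1015 - 31^2)/6 = 54/6 = 9, a_6 = floor((31 + 31)/9) = 6.
  m_7 = 9*6 - 31 = 23, d_7 = (1015 - 23^2)/9 = 486/9 = 54, a_7 = floor((31 + 23)/54) = 1.
  m_8 = 54*1 - 23 = 31, d_8 = (1015 - 31^2)/54 = 54/54 = 1, a_8 = floor((31 + 31)/1) = 62.
  m_9 = 1*62 - 31 = 31, d_9 = (1015 - 31^2)/1 = 54/1 = 54: (m_9, d_9) = (m_1, d_1) = (31, 54), so from here the quotients repeat a_1, ..., a_8; the period length is 8.
So sqrt(1015) = [31; (1, 6, 10, 2, 10, 6, 1, 62)] with period length k = 8.
k is even, so the fundamental solution of x^2 - 1015y^2 = 1 is (p_{k-1}, q_{k-1}) = (p_7, q_7); compute convergents through index 7.
Convergents (p_i = a_i*p_{i-1} + p_{i-2}, q_i = a_i*q_{i-1} + q_{i-2} with p_{-2}=0, p_{-1}=1, q_{-2}=1, q_{-1}=0):
  i=0: a_0=31, p_0 = 31*1 + 0 = 31, q_0 = 31*0 + 1 = 1.
  i=1: a_1=1, p_1 = 1*31 + 1 = 32, q_1 = 1*1 + 0 = 1.
  i=2: a_2=6, p_2 = 6*32 + 31 = 223, q_2 = 6*1 + 1 = 7.
  i=3: a_3=10, p_3 = 10*223 + 32 = 2262, q_3 = 10*7 + 1 = 71.
  i=4: a_4=2, p_4 = 2*2262 + 223 = 4747, q_4 = 2*71 + 7 = 149.
  i=5: a_5=10, p_5 = 10*4747 + 2262 = 49732, q_5 = 10*149 + 71 = 1561.
  i=6: a_6=6, p_6 = 6*49732 + 4747 = 303139, q_6 = 6*1561 + 149 = 9515.
  i=7: a_7=1, p_7 = 1*303139 + 49732 = 352871, q_7 = 1*9515 + 1561 = 11076.
Check: 352871^2 - 1015*11076^2 = 124517942641 - 124517942640 = 1, so (x, y) = (352871, 11076) solves the equation, and by the theorem it is the least positive solution.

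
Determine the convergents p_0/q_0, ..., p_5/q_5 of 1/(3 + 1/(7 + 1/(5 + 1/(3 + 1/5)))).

0/1, 1/3, 7/22, 36/113, 115/361, 611/1918

Using the convergent recurrence p_i = a_i*p_{i-1} + p_{i-2}, q_i = a_i*q_{i-1} + q_{i-2} with p_{-2}=0, p_{-1}=1, q_{-2}=1, q_{-1}=0:
  i=0: a_0=0, p_0 = 0*1 + 0 = 0, q_0 = 0*0 + 1 = 1.
  i=1: a_1=3, p_1 = 3*0 + 1 = 1, q_1 = 3*1 + 0 = 3.
  i=2: a_2=7, p_2 = 7*1 + 0 = 7, q_2 = 7*3 + 1 = 22.
  i=3: a_3=5, p_3 = 5*7 + 1 = 36, q_3 = 5*22 + 3 = 113.
  i=4: a_4=3, p_4 = 3*36 + 7 = 115, q_4 = 3*113 + 22 = 361.
  i=5: a_5=5, p_5 = 5*115 + 36 = 611, q_5 = 5*361 + 113 = 1918.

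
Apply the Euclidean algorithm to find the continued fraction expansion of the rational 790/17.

[46; 2, 8]

Run the Euclidean algorithm on 790 and 17; the successive quotients are the partial quotients a_0, a_1, ... (each step inverts the fractional part left over by the previous one):
  790 = 46*17 + 8, so a_0 = 46.
  17 = 2*8 + 1, so a_1 = 2.
  8 = 8*1 + 0, so a_2 = 8.
The remainder reaches 0 after 3 divisions, so the expansion has 3 partial quotients, read off in order.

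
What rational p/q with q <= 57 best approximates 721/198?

193/53

Expand x = 721/198 as a continued fraction with the Euclidean algorithm:
  721 = 3*198 + 127, so a_0 = 3.
  198 = 1*127 + 71, so a_1 = 1.
  127 = 1*71 + 56, so a_2 = 1.
  71 = 1*56 + 15, so a_3 = 1.
  56 = 3*15 + 11, so a_4 = 3.
  15 = 1*11 + 4, so a_5 = 1.
  11 = 2*4 + 3, so a_6 = 2.
  4 = 1*3 + 1, so a_7 = 1.
  3 = 3*1 + 0, so a_8 = 3.
so x = [3; 1, 1, 1, 3, 1, 2, 1, 3].
Convergents (p_i = a_i*p_{i-1} + p_{i-2}, q_i = a_i*q_{i-1} + q_{i-2} with p_{-2}=0, p_{-1}=1, q_{-2}=1, q_{-1}=0), until the denominator exceeds 57:
  i=0: a_0=3, p_0 = 3*1 + 0 = 3, q_0 = 3*0 + 1 = 1.
  i=1: a_1=1, p_1 = 1*3 + 1 = 4, q_1 = 1*1 + 0 = 1.
  i=2: a_2=1, p_2 = 1*4 + 3 = 7, q_2 = 1*1 + 1 = 2.
  i=3: a_3=1, p_3 = 1*7 + 4 = 11, q_3 = 1*2 + 1 = 3.
  i=4: a_4=3, p_4 = 3*11 + 7 = 40, q_4 = 3*3 + 2 = 11.
  i=5: a_5=1, p_5 = 1*40 + 11 = 51, q_5 = 1*11 + 3 = 14.
  i=6: a_6=2, p_6 = 2*51 + 40 = 142, q_6 = 2*14 + 11 = 39.
  i=7: a_7=1, p_7 = 1*142 + 51 = 193, q_7 = 1*39 + 14 = 53.
  i=8: a_8=3, p_8 = 3*193 + 142 = 721, q_8 = 3*53 + 39 = 198.
q_8 = 198 > 57, so the last convergent with denominator <= 57 is p_7/q_7 = 193/53.
The closest fraction with denominator <= 57 is either p_7/q_7 or the intermediate fraction (k*p_7 + p_6)/(k*q_7 + q_6) with the largest k >= 1 whose denominator stays <= 57; these approach x as k grows, and every other convergent or intermediate fraction in range is farther away.
Largest k: floor((57 - q_6)/q_7) = floor((57 - 39)/53) = 0.
Since k = 0, no intermediate fraction beyond p_7/q_7 has denominator <= 57, so the convergent 193/53 is the closest (its error is |721*53 - 193*198|/(198*53) = 1/10494).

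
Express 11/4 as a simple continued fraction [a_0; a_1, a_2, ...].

[2; 1, 3]

Run the Euclidean algorithm on 11 and 4; the successive quotients are the partial quotients a_0, a_1, ... (each step inverts the fractional part left over by the previous one):
  11 = 2*4 + 3, so a_0 = 2.
  4 = 1*3 + 1, so a_1 = 1.
  3 = 3*1 + 0, so a_2 = 3.
The remainder reaches 0 after 3 divisions, so the expansion has 3 partial quotients, read off in order.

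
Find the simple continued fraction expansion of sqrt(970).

[31; (6, 1, 9, 1, 1, 9, 1, 6, 62)]

Write x_i = (sqrt(970) + m_i)/d_i with (m_0, d_0) = (0, 1). a_0 = floor(sqrt(970)) = 31, since 31^2 = 961 <= 970 < 1024 = 32^2.
Iterate m_{i+1} = d_i*a_i - m_i, d_{i+1} = (970 - m_{i+1}^2)/d_i, a_{i+1} = floor((a_0 + m_{i+1})/d_{i+1}):
  m_1 = 1*31 - 0 = 31, d_1 = (970 - 31^2)/1 = 9/1 = 9, a_1 = floor((31 + 31)/9) = 6.
  m_2 = 9*6 - 31 = 23, d_2 = (970 - 23^2)/9 = 441/9 = 49, a_2 = floor((31 + 23)/49) = 1.
  m_3 = 49*1 - 23 = 26, d_3 = (970 - 26^2)/49 = 294/49 = 6, a_3 = floor((31 + 26)/6) = 9.
  m_4 = 6*9 - 26 = 28, d_4 = (970 - 28^2)/6 = 186/6 = 31, a_4 = floor((31 + 28)/31) = 1.
  m_5 = 31*1 - 28 = 3, d_5 = (970 - 3^2)/31 = 961/31 = 31, a_5 = floor((31 + 3)/31) = 1.
  m_6 = 31*1 - 3 = 28, d_6 = (970 - 28^2)/31 = 186/31 = 6, a_6 = floor((31 + 28)/6) = 9.
  m_7 = 6*9 - 28 = 26, d_7 = (970 - 26^2)/6 = 294/6 = 49, a_7 = floor((31 + 26)/49) = 1.
  m_8 = 49*1 - 26 = 23, d_8 = (970 - 23^2)/49 = 441/49 = 9, a_8 = floor((31 + 23)/9) = 6.
  m_9 = 9*6 - 23 = 31, d_9 = (970 - 31^2)/9 = 9/9 = 1, a_9 = floor((31 + 31)/1) = 62.
  m_10 = 1*62 - 31 = 31, d_10 = (970 - 31^2)/1 = 9/1 = 9: (m_10, d_10) = (m_1, d_1) = (31, 9), so from here the quotients repeat a_1, ..., a_9; the period length is 9.
Hence the expansion of sqrt(970) is a_0 = 31 followed by the repeating block 6, 1, 9, 1, 1, 9, 1, 6, 62 (period 9).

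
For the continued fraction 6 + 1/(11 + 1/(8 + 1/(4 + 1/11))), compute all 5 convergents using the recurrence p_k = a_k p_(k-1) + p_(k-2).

Using the convergent recurrence p_i = a_i*p_{i-1} + p_{i-2}, q_i = a_i*q_{i-1} + q_{i-2} with p_{-2}=0, p_{-1}=1, q_{-2}=1, q_{-1}=0:
  i=0: a_0=6, p_0 = 6*1 + 0 = 6, q_0 = 6*0 + 1 = 1.
  i=1: a_1=11, p_1 = 11*6 + 1 = 67, q_1 = 11*1 + 0 = 11.
  i=2: a_2=8, p_2 = 8*67 + 6 = 542, q_2 = 8*11 + 1 = 89.
  i=3: a_3=4, p_3 = 4*542 + 67 = 2235, q_3 = 4*89 + 11 = 367.
  i=4: a_4=11, p_4 = 11*2235 + 542 = 25127, q_4 = 11*367 + 89 = 4126.

6/1, 67/11, 542/89, 2235/367, 25127/4126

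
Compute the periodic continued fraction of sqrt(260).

[16; (8, 32)]

Write x_i = (sqrt(260) + m_i)/d_i with (m_0, d_0) = (0, 1). a_0 = floor(sqrt(260)) = 16, since 16^2 = 256 <= 260 < 289 = 17^2.
Iterate m_{i+1} = d_i*a_i - m_i, d_{i+1} = (260 - m_{i+1}^2)/d_i, a_{i+1} = floor((a_0 + m_{i+1})/d_{i+1}):
  m_1 = 1*16 - 0 = 16, d_1 = (260 - 16^2)/1 = 4/1 = 4, a_1 = floor((16 + 16)/4) = 8.
  m_2 = 4*8 - 16 = 16, d_2 = (260 - 16^2)/4 = 4/4 = 1, a_2 = floor((16 + 16)/1) = 32.
  m_3 = 1*32 - 16 = 16, d_3 = (260 - 16^2)/1 = 4/1 = 4: (m_3, d_3) = (m_1, d_1) = (16, 4), so from here the quotients repeat a_1, a_2; the period length is 2.
Hence the expansion of sqrt(260) is a_0 = 16 followed by the repeating block 8, 32 (period 2).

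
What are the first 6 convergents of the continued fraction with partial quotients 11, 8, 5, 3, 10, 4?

11/1, 89/8, 456/41, 1457/131, 15026/1351, 61561/5535

Using the convergent recurrence p_i = a_i*p_{i-1} + p_{i-2}, q_i = a_i*q_{i-1} + q_{i-2} with p_{-2}=0, p_{-1}=1, q_{-2}=1, q_{-1}=0:
  i=0: a_0=11, p_0 = 11*1 + 0 = 11, q_0 = 11*0 + 1 = 1.
  i=1: a_1=8, p_1 = 8*11 + 1 = 89, q_1 = 8*1 + 0 = 8.
  i=2: a_2=5, p_2 = 5*89 + 11 = 456, q_2 = 5*8 + 1 = 41.
  i=3: a_3=3, p_3 = 3*456 + 89 = 1457, q_3 = 3*41 + 8 = 131.
  i=4: a_4=10, p_4 = 10*1457 + 456 = 15026, q_4 = 10*131 + 41 = 1351.
  i=5: a_5=4, p_5 = 4*15026 + 1457 = 61561, q_5 = 4*1351 + 131 = 5535.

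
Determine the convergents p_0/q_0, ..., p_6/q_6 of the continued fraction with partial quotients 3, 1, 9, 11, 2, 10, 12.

Using the convergent recurrence p_i = a_i*p_{i-1} + p_{i-2}, q_i = a_i*q_{i-1} + q_{i-2} with p_{-2}=0, p_{-1}=1, q_{-2}=1, q_{-1}=0:
  i=0: a_0=3, p_0 = 3*1 + 0 = 3, q_0 = 3*0 + 1 = 1.
  i=1: a_1=1, p_1 = 1*3 + 1 = 4, q_1 = 1*1 + 0 = 1.
  i=2: a_2=9, p_2 = 9*4 + 3 = 39, q_2 = 9*1 + 1 = 10.
  i=3: a_3=11, p_3 = 11*39 + 4 = 433, q_3 = 11*10 + 1 = 111.
  i=4: a_4=2, p_4 = 2*433 + 39 = 905, q_4 = 2*111 + 10 = 232.
  i=5: a_5=10, p_5 = 10*905 + 433 = 9483, q_5 = 10*232 + 111 = 2431.
  i=6: a_6=12, p_6 = 12*9483 + 905 = 114701, q_6 = 12*2431 + 232 = 29404.

3/1, 4/1, 39/10, 433/111, 905/232, 9483/2431, 114701/29404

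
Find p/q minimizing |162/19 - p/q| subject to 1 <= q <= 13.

111/13

Expand x = 162/19 as a continued fraction with the Euclidean algorithm:
  162 = 8*19 + 10, so a_0 = 8.
  19 = 1*10 + 9, so a_1 = 1.
  10 = 1*9 + 1, so a_2 = 1.
  9 = 9*1 + 0, so a_3 = 9.
so x = [8; 1, 1, 9].
Convergents (p_i = a_i*p_{i-1} + p_{i-2}, q_i = a_i*q_{i-1} + q_{i-2} with p_{-2}=0, p_{-1}=1, q_{-2}=1, q_{-1}=0), until the denominator exceeds 13:
  i=0: a_0=8, p_0 = 8*1 + 0 = 8, q_0 = 8*0 + 1 = 1.
  i=1: a_1=1, p_1 = 1*8 + 1 = 9, q_1 = 1*1 + 0 = 1.
  i=2: a_2=1, p_2 = 1*9 + 8 = 17, q_2 = 1*1 + 1 = 2.
  i=3: a_3=9, p_3 = 9*17 + 9 = 162, q_3 = 9*2 + 1 = 19.
q_3 = 19 > 13, so the last convergent with denominator <= 13 is p_2/q_2 = 17/2.
The closest fraction with denominator <= 13 is either p_2/q_2 or the intermediate fraction (k*p_2 + p_1)/(k*q_2 + q_1) with the largest k >= 1 whose denominator stays <= 13; these approach x as k grows, and every other convergent or intermediate fraction in range is farther away.
Largest k: floor((13 - q_1)/q_2) = floor((13 - 1)/2) = 6.
That gives (6*17 + 9)/(6*2 + 1) = 111/13.
Compare the errors: |x - 17/2| = |162*2 - 17*19|/(19*2) = 1/38, and |x - 111/13| = |162*13 - 111*19|/(19*13) = 3/247.
Cross-multiplying, 3*38 = 114 < 247 = 1*247, so 3/247 is smaller: the intermediate fraction 111/13 is closer to x than 17/2.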